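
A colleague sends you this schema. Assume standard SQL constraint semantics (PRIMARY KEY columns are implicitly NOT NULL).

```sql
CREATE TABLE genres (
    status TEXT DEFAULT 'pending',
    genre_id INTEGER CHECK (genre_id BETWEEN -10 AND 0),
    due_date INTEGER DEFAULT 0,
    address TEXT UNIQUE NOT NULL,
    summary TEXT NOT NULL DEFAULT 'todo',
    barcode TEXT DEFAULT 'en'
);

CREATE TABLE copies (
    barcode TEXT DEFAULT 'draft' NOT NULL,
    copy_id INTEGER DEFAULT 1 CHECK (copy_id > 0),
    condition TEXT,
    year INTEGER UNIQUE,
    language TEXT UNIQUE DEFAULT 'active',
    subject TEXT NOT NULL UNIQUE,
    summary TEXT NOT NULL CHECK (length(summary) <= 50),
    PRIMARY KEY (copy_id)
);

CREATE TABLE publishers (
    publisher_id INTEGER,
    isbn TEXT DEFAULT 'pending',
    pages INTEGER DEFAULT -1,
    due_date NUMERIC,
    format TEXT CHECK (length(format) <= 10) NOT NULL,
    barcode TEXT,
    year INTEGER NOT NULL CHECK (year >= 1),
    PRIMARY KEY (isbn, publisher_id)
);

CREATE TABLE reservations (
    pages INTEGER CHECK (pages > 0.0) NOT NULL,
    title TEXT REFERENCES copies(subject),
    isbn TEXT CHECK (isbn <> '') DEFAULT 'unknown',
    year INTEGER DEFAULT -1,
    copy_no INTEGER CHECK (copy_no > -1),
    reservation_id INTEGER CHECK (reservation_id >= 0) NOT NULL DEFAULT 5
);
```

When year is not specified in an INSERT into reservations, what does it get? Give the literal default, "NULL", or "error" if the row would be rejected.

-1

year has an explicit DEFAULT -1.
When the column is omitted from an INSERT, that default is used.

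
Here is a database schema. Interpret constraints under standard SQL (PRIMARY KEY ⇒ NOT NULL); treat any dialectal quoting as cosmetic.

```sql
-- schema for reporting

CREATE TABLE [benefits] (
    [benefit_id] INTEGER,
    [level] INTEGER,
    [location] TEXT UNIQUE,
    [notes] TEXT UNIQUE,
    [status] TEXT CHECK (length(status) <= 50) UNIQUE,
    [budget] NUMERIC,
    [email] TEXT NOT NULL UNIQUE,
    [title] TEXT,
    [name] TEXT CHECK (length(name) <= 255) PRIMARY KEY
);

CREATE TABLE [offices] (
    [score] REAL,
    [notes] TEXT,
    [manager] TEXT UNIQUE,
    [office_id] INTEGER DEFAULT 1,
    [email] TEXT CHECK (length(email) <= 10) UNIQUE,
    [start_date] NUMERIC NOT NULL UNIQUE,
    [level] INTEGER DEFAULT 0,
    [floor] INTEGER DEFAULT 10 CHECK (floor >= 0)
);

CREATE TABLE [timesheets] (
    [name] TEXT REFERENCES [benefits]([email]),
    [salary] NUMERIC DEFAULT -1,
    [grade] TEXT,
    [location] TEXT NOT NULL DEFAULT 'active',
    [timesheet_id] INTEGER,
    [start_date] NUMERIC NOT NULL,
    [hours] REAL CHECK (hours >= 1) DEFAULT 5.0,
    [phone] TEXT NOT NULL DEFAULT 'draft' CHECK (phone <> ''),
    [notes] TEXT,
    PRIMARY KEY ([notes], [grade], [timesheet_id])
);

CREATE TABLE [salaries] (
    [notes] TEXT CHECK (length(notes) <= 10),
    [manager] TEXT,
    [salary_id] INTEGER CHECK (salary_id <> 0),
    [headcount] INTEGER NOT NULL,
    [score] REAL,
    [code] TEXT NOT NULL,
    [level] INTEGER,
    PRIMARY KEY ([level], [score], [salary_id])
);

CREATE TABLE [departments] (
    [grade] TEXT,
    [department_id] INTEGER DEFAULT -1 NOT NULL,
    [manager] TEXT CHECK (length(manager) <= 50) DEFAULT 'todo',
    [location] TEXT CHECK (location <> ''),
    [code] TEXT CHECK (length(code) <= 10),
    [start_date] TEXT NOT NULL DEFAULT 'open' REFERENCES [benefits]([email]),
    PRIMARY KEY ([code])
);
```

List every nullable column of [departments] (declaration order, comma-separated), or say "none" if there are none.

grade, manager, location

- grade: no NOT NULL constraint applies → nullable.
- department_id: declared NOT NULL → not nullable.
- manager: CHECK does not forbid NULL (a CHECK constraint passes when its expression is NULL) → nullable.
- location: CHECK does not forbid NULL (a CHECK constraint passes when its expression is NULL) → nullable.
- code: part of the PRIMARY KEY, which implies NOT NULL → not nullable.
- start_date: declared NOT NULL → not nullable.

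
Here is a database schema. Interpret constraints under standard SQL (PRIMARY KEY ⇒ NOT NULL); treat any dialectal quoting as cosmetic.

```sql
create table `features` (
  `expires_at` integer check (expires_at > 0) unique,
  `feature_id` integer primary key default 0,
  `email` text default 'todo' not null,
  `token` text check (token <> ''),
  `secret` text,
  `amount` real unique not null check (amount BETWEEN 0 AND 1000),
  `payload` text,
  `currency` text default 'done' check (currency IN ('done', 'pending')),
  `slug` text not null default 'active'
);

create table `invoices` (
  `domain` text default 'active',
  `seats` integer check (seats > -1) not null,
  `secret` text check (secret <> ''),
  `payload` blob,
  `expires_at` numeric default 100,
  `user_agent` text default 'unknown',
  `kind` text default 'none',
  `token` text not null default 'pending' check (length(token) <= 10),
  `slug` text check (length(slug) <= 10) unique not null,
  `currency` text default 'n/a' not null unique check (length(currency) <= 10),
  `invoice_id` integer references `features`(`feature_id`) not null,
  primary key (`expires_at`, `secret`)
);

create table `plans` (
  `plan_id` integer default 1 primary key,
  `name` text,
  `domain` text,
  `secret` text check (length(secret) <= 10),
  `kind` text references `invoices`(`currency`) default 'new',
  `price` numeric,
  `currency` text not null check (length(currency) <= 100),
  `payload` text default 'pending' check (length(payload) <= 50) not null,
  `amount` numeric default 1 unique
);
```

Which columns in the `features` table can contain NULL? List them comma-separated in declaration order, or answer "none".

- expires_at: CHECK does not forbid NULL (a CHECK constraint passes when its expression is NULL) → nullable.
- feature_id: part of the PRIMARY KEY, which implies NOT NULL → not nullable.
- email: declared NOT NULL → not nullable.
- token: CHECK does not forbid NULL (a CHECK constraint passes when its expression is NULL) → nullable.
- secret: no NOT NULL constraint applies → nullable.
- amount: declared NOT NULL → not nullable.
- payload: no NOT NULL constraint applies → nullable.
- currency: CHECK does not forbid NULL (a CHECK constraint passes when its expression is NULL) → nullable.
- slug: declared NOT NULL → not nullable.

expires_at, token, secret, payload, currency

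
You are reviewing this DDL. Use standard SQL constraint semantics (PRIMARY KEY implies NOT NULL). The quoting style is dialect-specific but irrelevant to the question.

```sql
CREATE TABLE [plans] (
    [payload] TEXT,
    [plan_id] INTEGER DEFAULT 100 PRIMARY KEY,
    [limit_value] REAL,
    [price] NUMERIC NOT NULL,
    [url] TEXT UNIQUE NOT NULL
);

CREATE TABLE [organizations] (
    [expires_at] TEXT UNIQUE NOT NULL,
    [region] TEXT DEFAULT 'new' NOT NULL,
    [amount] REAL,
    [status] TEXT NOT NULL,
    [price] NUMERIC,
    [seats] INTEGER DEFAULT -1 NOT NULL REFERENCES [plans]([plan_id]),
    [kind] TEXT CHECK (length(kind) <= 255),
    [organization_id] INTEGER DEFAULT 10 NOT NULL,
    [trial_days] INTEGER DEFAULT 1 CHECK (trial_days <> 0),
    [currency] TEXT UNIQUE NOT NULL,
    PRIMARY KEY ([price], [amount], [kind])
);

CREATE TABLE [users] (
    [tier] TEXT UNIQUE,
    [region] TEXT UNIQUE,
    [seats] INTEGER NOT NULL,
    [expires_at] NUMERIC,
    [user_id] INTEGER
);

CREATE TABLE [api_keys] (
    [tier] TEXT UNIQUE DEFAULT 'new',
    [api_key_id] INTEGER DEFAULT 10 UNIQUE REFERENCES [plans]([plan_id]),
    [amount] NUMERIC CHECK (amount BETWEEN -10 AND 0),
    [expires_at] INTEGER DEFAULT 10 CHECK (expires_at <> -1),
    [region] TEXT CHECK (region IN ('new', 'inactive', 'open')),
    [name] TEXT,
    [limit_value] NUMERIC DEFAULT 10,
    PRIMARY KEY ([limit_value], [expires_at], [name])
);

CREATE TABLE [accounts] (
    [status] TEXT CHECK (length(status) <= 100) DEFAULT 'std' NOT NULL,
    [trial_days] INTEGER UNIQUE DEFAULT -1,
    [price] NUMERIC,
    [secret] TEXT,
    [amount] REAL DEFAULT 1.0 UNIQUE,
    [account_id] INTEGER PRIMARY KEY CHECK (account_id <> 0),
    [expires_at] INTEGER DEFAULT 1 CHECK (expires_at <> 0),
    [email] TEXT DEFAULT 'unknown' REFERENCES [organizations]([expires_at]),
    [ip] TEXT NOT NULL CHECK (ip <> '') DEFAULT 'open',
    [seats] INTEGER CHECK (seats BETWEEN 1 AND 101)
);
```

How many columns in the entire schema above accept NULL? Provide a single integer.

plans: 2 nullable (payload, limit_value — PK (plan_id) and explicit NOT NULL columns excluded).
organizations: 1 nullable (trial_days — PK (price, amount, kind) and explicit NOT NULL columns excluded).
users: 4 nullable (tier, region, expires_at, user_id — PK none and explicit NOT NULL columns excluded).
api_keys: 4 nullable (tier, api_key_id, amount, region — PK (limit_value, expires_at, name) and explicit NOT NULL columns excluded).
accounts: 7 nullable (trial_days, price, secret, amount, expires_at, email, seats — PK (account_id) and explicit NOT NULL columns excluded).
Total: 2 + 1 + 4 + 4 + 7 = 18.

18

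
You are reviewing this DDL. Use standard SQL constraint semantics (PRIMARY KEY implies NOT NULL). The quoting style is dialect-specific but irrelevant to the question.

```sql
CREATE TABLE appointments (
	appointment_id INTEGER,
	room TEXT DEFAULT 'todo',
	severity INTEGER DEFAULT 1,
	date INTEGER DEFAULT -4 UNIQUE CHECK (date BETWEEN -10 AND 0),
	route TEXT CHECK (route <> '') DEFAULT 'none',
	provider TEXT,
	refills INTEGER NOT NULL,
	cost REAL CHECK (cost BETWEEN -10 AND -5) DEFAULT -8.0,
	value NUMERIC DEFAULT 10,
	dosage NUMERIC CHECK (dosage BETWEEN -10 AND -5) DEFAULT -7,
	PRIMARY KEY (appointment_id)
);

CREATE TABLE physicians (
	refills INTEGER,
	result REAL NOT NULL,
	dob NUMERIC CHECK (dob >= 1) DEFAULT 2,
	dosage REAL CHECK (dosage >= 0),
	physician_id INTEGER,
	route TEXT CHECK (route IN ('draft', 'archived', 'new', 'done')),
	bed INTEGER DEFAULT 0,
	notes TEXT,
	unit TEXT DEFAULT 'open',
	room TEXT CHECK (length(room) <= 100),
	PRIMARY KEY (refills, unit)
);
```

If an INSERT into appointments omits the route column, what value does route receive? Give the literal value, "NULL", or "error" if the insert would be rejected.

'none'

route has an explicit DEFAULT 'none'.
When the column is omitted from an INSERT, that default is used.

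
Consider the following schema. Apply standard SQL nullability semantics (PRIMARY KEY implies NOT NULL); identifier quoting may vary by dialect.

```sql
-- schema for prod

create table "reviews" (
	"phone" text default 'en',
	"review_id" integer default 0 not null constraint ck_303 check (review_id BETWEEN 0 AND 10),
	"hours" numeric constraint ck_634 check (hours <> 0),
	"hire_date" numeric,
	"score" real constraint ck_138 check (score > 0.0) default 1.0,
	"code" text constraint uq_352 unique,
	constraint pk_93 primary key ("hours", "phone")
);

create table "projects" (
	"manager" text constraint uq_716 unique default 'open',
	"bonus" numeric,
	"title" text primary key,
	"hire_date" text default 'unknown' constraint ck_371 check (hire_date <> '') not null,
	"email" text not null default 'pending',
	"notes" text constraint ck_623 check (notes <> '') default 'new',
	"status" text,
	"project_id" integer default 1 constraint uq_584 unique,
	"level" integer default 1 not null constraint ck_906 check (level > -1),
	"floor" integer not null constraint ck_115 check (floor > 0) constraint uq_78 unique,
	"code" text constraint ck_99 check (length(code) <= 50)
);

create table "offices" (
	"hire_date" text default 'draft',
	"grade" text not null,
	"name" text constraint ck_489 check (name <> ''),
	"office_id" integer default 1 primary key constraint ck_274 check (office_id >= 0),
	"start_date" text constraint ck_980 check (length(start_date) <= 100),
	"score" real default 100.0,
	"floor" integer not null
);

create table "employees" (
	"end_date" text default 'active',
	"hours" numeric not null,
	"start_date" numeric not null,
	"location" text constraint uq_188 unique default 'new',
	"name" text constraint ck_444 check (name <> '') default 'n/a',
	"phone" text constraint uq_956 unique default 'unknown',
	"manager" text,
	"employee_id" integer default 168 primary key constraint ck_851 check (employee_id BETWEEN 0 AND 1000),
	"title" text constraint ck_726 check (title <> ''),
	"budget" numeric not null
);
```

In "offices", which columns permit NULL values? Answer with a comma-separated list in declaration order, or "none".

hire_date, name, start_date, score

- hire_date: DEFAULT only fills an omitted column; an explicit NULL is still allowed → nullable.
- grade: declared NOT NULL → not nullable.
- name: CHECK does not forbid NULL (a CHECK constraint passes when its expression is NULL) → nullable.
- office_id: part of the PRIMARY KEY, which implies NOT NULL → not nullable.
- start_date: CHECK does not forbid NULL (a CHECK constraint passes when its expression is NULL) → nullable.
- score: DEFAULT only fills an omitted column; an explicit NULL is still allowed → nullable.
- floor: declared NOT NULL → not nullable.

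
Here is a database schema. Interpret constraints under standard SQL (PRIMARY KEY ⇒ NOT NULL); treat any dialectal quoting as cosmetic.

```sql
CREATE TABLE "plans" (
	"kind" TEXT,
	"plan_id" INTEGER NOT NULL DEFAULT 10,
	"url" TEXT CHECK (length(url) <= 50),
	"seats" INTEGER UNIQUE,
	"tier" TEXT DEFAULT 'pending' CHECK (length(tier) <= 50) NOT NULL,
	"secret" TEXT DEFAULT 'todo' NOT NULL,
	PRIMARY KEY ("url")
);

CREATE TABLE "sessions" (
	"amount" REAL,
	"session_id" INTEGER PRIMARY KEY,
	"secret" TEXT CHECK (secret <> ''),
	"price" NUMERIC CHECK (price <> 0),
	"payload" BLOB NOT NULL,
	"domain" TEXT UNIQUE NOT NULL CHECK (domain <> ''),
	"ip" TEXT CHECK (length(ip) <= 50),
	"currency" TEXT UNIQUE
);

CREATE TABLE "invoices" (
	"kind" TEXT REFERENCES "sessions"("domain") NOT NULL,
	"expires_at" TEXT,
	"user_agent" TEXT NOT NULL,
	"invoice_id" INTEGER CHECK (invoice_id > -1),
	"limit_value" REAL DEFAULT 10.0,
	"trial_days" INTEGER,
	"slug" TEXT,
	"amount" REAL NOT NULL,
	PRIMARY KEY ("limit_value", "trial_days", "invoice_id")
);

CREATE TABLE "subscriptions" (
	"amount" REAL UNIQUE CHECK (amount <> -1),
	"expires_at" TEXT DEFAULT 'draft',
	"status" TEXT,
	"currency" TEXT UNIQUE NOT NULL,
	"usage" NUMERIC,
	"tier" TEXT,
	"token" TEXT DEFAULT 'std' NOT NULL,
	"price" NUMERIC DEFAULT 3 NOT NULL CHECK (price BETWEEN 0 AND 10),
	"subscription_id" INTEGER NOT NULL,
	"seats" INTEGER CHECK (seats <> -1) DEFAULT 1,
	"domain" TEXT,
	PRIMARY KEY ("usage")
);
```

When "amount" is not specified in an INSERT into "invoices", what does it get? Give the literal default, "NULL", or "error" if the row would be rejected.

error

amount has no DEFAULT clause.
Omitting it would insert NULL, but it is declared NOT NULL, so the INSERT fails.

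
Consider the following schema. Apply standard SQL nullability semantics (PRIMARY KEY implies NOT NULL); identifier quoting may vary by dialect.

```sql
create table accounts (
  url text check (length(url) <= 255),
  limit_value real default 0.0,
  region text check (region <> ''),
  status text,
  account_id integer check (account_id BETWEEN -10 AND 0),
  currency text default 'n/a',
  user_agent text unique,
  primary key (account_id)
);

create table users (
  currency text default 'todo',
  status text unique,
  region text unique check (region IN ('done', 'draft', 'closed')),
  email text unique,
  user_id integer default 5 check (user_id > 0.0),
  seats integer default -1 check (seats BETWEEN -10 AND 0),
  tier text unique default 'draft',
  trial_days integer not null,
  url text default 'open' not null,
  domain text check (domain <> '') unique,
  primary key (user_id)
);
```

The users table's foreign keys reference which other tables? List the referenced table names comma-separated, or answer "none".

No column in users has a REFERENCES clause.

none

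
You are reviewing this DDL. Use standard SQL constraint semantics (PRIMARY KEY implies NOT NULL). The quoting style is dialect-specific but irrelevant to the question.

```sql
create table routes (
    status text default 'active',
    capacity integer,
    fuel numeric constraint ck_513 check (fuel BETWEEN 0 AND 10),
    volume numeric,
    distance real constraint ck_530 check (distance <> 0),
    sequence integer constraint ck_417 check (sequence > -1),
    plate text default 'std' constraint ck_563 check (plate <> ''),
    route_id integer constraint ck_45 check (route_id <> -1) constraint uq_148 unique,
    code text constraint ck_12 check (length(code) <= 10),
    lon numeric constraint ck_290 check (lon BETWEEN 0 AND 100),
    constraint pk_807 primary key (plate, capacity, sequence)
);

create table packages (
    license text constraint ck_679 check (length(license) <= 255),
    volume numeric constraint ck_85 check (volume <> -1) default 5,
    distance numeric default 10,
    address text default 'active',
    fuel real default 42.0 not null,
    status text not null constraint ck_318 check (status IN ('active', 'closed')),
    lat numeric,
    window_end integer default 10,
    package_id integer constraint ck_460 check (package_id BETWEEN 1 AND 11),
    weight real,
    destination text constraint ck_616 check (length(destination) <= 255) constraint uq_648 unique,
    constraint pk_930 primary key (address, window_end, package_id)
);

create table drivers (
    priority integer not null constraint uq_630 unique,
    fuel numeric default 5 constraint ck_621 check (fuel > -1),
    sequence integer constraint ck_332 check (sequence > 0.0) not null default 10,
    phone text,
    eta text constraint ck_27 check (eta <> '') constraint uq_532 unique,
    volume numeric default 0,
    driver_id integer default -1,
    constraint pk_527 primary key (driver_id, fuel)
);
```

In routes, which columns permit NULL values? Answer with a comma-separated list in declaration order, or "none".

- status: DEFAULT only fills an omitted column; an explicit NULL is still allowed → nullable.
- capacity: part of the PRIMARY KEY, which implies NOT NULL → not nullable.
- fuel: CHECK does not forbid NULL (a CHECK constraint passes when its expression is NULL) → nullable.
- volume: no NOT NULL constraint applies → nullable.
- distance: CHECK does not forbid NULL (a CHECK constraint passes when its expression is NULL) → nullable.
- sequence: part of the PRIMARY KEY, which implies NOT NULL → not nullable.
- plate: part of the PRIMARY KEY, which implies NOT NULL → not nullable.
- route_id: CHECK does not forbid NULL (a CHECK constraint passes when its expression is NULL) → nullable.
- code: CHECK does not forbid NULL (a CHECK constraint passes when its expression is NULL) → nullable.
- lon: CHECK does not forbid NULL (a CHECK constraint passes when its expression is NULL) → nullable.

status, fuel, volume, distance, route_id, code, lon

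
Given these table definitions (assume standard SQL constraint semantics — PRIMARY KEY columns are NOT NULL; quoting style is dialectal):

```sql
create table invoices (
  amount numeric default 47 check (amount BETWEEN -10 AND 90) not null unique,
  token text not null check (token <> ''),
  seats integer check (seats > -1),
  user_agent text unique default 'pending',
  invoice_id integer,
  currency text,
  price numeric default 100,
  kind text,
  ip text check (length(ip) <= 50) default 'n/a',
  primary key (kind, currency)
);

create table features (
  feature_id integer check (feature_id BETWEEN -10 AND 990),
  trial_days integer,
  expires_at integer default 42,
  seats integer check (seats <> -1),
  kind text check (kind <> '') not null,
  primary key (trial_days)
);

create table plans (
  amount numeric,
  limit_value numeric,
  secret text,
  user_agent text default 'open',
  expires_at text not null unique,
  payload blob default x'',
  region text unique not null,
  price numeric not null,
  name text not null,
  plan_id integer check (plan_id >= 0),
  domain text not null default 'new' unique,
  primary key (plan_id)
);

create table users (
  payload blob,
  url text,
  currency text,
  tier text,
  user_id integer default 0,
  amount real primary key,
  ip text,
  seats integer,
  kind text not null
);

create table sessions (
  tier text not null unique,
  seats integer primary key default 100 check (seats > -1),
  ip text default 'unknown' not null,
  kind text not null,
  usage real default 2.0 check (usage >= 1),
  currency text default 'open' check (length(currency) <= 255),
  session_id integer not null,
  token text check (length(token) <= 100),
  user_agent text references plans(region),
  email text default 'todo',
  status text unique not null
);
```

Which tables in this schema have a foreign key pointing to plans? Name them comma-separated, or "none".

sessions

- sessions.user_agent references plans(region).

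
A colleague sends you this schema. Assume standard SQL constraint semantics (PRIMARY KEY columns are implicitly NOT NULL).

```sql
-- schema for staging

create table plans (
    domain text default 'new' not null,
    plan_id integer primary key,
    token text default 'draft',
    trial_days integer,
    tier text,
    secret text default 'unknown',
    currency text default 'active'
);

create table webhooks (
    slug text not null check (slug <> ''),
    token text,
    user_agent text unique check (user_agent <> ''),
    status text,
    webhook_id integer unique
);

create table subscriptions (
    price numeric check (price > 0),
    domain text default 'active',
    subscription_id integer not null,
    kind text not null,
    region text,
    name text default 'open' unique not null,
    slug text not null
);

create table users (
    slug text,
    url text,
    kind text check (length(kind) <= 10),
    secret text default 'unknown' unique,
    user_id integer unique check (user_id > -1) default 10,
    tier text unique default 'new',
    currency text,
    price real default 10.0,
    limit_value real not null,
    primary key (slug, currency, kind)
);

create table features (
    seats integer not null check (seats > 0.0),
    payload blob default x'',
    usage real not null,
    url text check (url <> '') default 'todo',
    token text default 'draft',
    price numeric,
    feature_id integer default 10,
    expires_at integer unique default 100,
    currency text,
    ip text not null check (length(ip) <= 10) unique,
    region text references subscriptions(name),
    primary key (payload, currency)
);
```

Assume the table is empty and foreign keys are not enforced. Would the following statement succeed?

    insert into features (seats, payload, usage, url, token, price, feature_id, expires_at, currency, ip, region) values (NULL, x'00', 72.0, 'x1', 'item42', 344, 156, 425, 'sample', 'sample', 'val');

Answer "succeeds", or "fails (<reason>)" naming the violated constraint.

fails (NOT NULL on seats)

seats is explicitly set to NULL, but seats is declared NOT NULL.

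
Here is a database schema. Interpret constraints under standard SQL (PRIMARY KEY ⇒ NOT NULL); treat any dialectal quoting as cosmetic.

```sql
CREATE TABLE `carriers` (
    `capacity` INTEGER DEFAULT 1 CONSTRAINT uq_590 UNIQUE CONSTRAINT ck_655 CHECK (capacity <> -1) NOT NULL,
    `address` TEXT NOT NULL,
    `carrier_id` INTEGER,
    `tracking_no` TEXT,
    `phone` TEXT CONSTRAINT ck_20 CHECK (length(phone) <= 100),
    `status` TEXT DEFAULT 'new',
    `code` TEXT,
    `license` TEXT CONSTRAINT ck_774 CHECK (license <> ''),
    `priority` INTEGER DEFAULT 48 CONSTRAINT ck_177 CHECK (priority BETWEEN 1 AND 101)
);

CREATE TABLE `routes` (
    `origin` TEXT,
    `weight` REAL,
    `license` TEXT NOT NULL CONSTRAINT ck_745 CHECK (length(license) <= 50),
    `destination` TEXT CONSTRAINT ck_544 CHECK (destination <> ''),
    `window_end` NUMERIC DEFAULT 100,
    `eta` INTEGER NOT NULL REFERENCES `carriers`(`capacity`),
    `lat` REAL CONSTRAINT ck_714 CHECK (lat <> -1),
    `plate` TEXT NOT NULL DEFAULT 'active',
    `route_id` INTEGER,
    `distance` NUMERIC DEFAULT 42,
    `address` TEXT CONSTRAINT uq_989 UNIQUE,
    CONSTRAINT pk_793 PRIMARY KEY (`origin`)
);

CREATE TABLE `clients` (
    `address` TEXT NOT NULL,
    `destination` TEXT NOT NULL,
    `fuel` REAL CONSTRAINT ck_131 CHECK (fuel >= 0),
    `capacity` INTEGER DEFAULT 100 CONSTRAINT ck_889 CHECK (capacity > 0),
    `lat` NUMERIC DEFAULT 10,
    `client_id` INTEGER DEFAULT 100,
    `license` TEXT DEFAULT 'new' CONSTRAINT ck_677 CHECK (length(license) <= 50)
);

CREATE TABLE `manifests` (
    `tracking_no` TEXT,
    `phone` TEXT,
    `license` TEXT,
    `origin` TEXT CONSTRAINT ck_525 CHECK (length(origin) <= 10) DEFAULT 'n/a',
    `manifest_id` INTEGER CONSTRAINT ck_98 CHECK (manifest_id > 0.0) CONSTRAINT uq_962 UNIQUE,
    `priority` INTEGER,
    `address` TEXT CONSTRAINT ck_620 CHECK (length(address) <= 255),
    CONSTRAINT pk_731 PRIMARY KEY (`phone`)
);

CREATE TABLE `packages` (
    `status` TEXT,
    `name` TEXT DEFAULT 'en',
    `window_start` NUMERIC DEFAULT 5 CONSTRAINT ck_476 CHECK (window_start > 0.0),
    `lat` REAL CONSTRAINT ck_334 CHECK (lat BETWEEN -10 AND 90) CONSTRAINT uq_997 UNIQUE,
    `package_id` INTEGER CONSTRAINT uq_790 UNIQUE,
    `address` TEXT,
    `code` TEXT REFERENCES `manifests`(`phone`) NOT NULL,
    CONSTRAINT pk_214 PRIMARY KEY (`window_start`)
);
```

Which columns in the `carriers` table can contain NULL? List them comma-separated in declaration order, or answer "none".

- capacity: declared NOT NULL → not nullable.
- address: declared NOT NULL → not nullable.
- carrier_id: no NOT NULL constraint applies → nullable.
- tracking_no: no NOT NULL constraint applies → nullable.
- phone: CHECK does not forbid NULL (a CHECK constraint passes when its expression is NULL) → nullable.
- status: DEFAULT only fills an omitted column; an explicit NULL is still allowed → nullable.
- code: no NOT NULL constraint applies → nullable.
- license: CHECK does not forbid NULL (a CHECK constraint passes when its expression is NULL) → nullable.
- priority: CHECK does not forbid NULL (a CHECK constraint passes when its expression is NULL) → nullable.

carrier_id, tracking_no, phone, status, code, license, priority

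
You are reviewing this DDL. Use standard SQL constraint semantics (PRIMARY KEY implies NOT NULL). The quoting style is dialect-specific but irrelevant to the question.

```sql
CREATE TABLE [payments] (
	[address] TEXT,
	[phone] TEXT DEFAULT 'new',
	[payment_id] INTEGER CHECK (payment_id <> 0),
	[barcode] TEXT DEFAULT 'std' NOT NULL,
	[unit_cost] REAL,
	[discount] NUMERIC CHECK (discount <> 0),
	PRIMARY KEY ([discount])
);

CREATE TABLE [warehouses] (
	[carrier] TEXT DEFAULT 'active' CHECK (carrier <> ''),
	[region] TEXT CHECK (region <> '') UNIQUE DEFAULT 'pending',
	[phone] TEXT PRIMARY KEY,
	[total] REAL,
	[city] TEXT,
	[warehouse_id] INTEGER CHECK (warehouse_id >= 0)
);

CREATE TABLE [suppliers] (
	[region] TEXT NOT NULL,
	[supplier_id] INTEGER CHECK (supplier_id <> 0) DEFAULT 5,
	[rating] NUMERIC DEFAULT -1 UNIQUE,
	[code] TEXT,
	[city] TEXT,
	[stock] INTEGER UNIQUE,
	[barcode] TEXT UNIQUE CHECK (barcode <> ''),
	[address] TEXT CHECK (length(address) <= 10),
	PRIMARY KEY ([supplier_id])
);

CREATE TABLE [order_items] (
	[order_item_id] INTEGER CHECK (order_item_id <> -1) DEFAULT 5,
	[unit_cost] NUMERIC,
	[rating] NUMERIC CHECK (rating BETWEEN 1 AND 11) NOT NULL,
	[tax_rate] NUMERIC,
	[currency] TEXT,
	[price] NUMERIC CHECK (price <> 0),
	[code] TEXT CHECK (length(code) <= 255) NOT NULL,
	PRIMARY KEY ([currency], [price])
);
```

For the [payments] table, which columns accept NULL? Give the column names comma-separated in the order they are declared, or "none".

- address: no NOT NULL constraint applies → nullable.
- phone: DEFAULT only fills an omitted column; an explicit NULL is still allowed → nullable.
- payment_id: CHECK does not forbid NULL (a CHECK constraint passes when its expression is NULL) → nullable.
- barcode: declared NOT NULL → not nullable.
- unit_cost: no NOT NULL constraint applies → nullable.
- discount: part of the PRIMARY KEY, which implies NOT NULL → not nullable.

address, phone, payment_id, unit_cost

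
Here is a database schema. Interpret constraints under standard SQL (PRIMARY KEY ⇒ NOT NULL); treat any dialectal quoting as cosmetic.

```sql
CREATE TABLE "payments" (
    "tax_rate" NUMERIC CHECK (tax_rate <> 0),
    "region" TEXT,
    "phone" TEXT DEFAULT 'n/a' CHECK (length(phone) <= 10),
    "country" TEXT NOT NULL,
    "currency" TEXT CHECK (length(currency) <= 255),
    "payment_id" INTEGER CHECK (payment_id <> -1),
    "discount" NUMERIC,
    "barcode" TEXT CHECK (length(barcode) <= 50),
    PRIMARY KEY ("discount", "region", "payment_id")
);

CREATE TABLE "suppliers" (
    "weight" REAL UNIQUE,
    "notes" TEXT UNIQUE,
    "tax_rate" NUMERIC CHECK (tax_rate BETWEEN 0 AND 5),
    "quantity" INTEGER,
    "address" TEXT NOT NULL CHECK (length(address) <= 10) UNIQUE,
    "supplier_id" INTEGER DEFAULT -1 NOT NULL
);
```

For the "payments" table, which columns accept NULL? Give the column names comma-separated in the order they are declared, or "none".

- tax_rate: CHECK does not forbid NULL (a CHECK constraint passes when its expression is NULL) → nullable.
- region: part of the PRIMARY KEY, which implies NOT NULL → not nullable.
- phone: CHECK does not forbid NULL (a CHECK constraint passes when its expression is NULL) → nullable.
- country: declared NOT NULL → not nullable.
- currency: CHECK does not forbid NULL (a CHECK constraint passes when its expression is NULL) → nullable.
- payment_id: part of the PRIMARY KEY, which implies NOT NULL → not nullable.
- discount: part of the PRIMARY KEY, which implies NOT NULL → not nullable.
- barcode: CHECK does not forbid NULL (a CHECK constraint passes when its expression is NULL) → nullable.

tax_rate, phone, currency, barcode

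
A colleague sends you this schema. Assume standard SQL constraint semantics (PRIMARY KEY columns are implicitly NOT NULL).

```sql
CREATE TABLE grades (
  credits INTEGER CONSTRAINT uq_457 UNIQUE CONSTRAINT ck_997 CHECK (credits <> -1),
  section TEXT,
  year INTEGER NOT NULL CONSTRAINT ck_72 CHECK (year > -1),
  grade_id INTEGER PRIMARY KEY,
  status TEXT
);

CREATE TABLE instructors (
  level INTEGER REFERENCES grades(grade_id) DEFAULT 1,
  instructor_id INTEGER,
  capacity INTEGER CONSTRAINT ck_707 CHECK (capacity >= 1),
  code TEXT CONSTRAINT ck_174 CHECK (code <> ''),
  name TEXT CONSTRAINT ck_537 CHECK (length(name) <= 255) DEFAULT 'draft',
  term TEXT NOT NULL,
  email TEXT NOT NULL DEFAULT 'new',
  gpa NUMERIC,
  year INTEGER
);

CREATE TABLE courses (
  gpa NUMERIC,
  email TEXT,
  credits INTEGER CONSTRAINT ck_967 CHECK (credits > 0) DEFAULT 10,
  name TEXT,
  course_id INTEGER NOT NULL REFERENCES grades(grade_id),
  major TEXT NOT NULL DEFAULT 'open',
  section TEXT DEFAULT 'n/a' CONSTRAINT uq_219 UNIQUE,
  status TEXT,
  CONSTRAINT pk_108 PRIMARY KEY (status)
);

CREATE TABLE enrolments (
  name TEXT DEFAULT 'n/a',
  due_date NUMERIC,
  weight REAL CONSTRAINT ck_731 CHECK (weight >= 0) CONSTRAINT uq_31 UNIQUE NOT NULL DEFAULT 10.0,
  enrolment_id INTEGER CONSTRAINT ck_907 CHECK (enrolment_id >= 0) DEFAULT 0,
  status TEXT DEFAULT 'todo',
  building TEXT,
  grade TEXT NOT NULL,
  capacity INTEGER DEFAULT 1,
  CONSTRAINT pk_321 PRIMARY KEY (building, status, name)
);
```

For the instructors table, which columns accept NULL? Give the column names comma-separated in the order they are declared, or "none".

- level: a foreign key column may be NULL unless separately constrained → nullable.
- instructor_id: no NOT NULL constraint applies → nullable.
- capacity: CHECK does not forbid NULL (a CHECK constraint passes when its expression is NULL) → nullable.
- code: CHECK does not forbid NULL (a CHECK constraint passes when its expression is NULL) → nullable.
- name: CHECK does not forbid NULL (a CHECK constraint passes when its expression is NULL) → nullable.
- term: declared NOT NULL → not nullable.
- email: declared NOT NULL → not nullable.
- gpa: no NOT NULL constraint applies → nullable.
- year: no NOT NULL constraint applies → nullable.

level, instructor_id, capacity, code, name, gpa, year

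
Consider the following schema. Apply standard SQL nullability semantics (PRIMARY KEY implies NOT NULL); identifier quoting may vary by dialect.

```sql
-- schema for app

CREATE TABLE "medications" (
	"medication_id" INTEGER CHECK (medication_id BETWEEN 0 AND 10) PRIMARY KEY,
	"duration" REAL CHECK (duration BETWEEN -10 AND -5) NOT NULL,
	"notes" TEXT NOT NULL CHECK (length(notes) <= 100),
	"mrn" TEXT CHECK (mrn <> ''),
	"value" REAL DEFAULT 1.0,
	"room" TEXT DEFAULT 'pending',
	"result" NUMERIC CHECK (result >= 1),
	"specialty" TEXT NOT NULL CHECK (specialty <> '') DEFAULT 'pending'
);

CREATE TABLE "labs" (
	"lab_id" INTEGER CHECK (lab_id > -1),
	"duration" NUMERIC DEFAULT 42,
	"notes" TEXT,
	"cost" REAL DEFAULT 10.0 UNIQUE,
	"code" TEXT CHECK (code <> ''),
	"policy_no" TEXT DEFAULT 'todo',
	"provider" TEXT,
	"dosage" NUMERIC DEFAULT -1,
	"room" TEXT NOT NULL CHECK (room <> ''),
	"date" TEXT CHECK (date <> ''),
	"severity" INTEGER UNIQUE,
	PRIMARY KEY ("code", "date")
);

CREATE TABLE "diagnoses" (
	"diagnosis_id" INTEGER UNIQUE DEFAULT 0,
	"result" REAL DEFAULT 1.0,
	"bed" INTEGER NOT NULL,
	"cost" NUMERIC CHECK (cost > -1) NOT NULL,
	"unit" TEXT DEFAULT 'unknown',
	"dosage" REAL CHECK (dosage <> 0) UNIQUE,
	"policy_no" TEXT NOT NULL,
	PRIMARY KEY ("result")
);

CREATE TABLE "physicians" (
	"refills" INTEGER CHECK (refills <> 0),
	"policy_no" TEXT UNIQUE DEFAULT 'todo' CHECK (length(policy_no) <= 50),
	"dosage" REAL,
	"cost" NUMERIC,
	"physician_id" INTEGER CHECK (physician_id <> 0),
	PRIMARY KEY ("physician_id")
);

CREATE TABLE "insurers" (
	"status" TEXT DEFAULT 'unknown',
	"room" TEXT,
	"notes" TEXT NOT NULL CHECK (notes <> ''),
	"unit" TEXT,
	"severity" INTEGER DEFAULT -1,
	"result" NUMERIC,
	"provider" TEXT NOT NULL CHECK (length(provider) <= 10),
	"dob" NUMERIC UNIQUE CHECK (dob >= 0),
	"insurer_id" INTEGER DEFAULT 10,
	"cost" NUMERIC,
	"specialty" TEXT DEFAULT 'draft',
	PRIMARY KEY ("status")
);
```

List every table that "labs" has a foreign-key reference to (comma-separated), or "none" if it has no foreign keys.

No column in labs has a REFERENCES clause.

none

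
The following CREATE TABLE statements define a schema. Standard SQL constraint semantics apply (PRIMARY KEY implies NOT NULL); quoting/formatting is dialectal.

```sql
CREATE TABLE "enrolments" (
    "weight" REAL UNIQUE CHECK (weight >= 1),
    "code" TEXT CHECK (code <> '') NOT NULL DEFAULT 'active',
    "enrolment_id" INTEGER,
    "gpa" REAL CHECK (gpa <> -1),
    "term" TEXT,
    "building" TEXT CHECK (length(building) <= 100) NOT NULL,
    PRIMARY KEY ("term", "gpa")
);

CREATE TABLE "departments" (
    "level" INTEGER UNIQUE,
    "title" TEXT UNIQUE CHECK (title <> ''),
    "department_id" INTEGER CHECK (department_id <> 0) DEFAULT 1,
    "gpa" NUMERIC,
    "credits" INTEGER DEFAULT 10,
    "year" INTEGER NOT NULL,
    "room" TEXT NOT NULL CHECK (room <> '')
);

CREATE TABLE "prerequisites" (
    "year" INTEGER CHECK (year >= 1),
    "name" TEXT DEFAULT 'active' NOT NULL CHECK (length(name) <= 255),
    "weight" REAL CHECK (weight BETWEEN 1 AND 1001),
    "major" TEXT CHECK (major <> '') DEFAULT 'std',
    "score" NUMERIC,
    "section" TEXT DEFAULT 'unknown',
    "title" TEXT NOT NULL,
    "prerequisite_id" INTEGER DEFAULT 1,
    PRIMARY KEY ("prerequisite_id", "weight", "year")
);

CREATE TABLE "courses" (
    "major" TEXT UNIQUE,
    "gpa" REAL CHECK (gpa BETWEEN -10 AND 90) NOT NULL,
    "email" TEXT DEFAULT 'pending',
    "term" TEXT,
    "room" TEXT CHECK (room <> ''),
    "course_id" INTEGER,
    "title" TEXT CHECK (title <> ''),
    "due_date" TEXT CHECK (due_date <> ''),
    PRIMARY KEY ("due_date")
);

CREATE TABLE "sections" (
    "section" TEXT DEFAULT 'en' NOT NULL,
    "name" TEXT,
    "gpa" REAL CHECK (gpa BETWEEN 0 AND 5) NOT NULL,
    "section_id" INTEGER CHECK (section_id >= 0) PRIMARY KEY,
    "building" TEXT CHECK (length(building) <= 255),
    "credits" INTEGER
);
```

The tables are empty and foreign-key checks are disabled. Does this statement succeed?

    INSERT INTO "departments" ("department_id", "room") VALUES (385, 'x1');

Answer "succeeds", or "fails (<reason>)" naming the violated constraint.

fails (NOT NULL on year)

year is omitted from the column list and has no DEFAULT, so it would receive NULL.
But year is declared NOT NULL.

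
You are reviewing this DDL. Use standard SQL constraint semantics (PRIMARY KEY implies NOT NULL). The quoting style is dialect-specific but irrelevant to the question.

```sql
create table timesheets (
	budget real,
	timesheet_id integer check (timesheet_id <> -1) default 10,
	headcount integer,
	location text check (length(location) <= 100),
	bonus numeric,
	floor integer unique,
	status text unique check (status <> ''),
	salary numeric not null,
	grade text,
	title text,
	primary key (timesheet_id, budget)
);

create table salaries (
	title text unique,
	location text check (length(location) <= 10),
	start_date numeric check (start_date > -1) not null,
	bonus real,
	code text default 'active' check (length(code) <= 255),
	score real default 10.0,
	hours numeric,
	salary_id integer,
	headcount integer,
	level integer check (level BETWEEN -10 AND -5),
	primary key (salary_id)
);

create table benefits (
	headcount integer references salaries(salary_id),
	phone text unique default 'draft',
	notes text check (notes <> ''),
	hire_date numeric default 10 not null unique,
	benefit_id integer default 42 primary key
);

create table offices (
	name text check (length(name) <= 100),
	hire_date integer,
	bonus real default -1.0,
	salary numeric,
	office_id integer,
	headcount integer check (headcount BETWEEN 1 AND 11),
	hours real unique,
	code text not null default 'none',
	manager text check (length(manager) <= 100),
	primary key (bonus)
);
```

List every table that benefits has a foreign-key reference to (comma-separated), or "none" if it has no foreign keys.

salaries

- headcount REFERENCES salaries(salary_id).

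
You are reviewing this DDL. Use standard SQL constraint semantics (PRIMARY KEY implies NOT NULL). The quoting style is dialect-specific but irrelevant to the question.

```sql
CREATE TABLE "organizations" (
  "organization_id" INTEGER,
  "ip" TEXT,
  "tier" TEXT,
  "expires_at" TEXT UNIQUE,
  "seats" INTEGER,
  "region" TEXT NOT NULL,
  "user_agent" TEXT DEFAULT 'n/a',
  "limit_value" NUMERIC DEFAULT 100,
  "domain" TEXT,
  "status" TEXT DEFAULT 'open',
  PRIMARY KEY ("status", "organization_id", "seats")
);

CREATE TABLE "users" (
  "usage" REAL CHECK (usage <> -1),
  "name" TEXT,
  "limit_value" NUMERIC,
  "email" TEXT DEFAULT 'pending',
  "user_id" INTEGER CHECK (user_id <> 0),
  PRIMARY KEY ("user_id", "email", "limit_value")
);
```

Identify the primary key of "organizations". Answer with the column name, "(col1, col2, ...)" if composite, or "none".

(status, organization_id, seats)

A table-level PRIMARY KEY clause names 3 columns: status, organization_id, seats.
This is a composite key — the combination is unique, not each column individually.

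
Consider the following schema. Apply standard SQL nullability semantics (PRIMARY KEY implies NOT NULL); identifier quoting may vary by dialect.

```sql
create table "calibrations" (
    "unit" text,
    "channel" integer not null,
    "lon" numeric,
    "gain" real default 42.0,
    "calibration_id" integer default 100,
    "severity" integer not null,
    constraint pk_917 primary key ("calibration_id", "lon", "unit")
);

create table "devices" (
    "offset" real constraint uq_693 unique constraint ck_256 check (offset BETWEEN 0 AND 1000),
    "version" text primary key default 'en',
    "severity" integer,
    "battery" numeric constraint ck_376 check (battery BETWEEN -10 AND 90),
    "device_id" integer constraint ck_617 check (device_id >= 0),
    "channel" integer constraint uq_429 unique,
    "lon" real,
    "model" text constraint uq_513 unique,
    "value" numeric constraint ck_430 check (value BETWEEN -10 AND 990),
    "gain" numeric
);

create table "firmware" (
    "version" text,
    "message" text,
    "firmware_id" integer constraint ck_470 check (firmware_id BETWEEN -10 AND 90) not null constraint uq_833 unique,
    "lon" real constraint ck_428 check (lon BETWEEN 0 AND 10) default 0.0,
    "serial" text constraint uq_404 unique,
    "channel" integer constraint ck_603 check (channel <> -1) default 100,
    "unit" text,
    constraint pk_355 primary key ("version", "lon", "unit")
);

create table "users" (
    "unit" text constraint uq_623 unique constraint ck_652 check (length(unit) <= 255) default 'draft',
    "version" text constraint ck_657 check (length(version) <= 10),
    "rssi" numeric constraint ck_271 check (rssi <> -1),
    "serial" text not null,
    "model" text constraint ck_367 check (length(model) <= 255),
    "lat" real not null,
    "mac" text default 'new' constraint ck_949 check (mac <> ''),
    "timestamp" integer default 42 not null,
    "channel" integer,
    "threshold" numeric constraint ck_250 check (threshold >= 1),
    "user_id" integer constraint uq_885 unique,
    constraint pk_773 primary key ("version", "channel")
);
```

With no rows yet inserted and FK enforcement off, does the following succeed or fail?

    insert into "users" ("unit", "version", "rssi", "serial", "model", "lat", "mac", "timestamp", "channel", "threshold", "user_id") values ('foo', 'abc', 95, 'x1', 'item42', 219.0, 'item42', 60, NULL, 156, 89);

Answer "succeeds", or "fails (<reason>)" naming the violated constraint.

channel is explicitly set to NULL, but channel is part of the PRIMARY KEY (implied NOT NULL).

fails (NOT NULL on channel)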